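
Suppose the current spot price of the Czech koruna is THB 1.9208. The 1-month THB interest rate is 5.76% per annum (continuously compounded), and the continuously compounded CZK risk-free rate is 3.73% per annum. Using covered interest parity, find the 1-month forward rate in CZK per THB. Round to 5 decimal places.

0.51974

T = 1/12 years.
THB accumulates by e^(0.0576×1/12) = 1.0048115.
CZK growth factor: e^(0.0373×1/12) = 1.0031132.
Forward (THB per CZK) = 1.9208 × 1.0048115 / 1.0031132 = 1.924052.
Invert for CZK per THB: 1 / 1.924052 = 0.51974.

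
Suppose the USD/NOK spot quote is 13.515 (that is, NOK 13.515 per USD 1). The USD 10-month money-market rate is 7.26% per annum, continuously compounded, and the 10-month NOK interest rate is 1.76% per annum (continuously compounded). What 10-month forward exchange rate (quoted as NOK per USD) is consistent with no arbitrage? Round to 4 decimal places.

12.9095

T = 10/12 years.
NOK growth factor: e^(0.0176×10/12) = 1.01477475.
Growth of 1 USD over T: e^(0.0726×10/12) = 1.0623676.
So F = 13.515 × 1.01477475 / 1.0623676 = 12.909544 (NOK/USD).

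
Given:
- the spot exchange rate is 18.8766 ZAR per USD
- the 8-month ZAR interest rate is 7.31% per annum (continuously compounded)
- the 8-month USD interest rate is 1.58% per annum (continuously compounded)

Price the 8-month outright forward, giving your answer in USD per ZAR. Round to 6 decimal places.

0.050990

T = 8/12 years.
ZAR growth factor: e^(0.0731×8/12) = 1.0499403.
Growth of 1 USD over T: e^(0.0158×8/12) = 1.010589.
So F = 18.8766 × 1.0499403 / 1.010589 = 19.61164 (ZAR/USD).
Quoted the other way: 1/19.61164 = 0.050990 USD per ZAR.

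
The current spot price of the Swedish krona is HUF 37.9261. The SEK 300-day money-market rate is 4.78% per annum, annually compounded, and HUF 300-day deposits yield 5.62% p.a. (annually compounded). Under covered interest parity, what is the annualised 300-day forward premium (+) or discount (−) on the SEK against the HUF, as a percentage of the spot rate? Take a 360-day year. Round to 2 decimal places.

+0.80%

T = 300/360 years.
CIP forward (HUF per SEK) = 37.9261 × 1.0466187/1.0396775 = 38.1793061.
(F − S)/S ÷ T = (38.1793061 − 37.9261)/37.9261/(300/360) = 0.008012 → 0.80%.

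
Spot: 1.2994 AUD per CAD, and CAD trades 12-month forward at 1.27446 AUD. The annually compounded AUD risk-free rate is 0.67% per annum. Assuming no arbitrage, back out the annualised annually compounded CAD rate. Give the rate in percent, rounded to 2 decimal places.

T = 1 year.
F/S = 1.27446/1.2994 = 0.9808065 = (growth of AUD) / (growth of CAD).
The AUD side grows by (1 + 0.0067)^1 = 1.006700.
Hence g_CAD = 1.0264002.
Annualise: 1.0264002^(1/1) − 1 = 0.026400 = 2.64%.

2.64%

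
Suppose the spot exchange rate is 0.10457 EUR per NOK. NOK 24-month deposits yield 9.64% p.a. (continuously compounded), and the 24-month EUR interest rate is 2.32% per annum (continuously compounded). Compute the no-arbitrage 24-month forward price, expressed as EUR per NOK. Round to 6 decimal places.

0.090329

T = 2 years.
EUR growth factor: e^(0.0232×2) = 1.0474933.
NOK growth factor: e^(0.0964×2) = 1.2126402.
Forward (EUR per NOK) = 0.10457 × 1.0474933 / 1.2126402 = 0.09032883.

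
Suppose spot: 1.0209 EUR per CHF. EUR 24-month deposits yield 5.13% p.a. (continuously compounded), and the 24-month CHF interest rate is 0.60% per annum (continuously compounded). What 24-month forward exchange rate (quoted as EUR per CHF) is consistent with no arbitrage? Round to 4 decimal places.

T = 2 years.
EUR growth factor: e^(0.0513×2) = 1.1080481.
Growth of 1 CHF over T: e^(0.0060×2) = 1.0120723.
CIP: F = S · (grow EUR)/(grow CHF) = 1.0209 × 1.1080481/1.0120723 = 1.117713 EUR per CHF.

1.1177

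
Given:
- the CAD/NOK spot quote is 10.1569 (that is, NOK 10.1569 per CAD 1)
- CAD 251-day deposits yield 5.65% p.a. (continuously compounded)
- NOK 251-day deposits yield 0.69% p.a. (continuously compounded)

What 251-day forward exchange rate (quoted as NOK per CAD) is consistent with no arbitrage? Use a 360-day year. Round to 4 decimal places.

T = 251/360 years.
NOK growth factor: e^(0.0069×251/360) = 1.0048224.
CAD accumulates by e^(0.0565×251/360) = 1.0401793.
CIP: F = S · (grow NOK)/(grow CAD) = 10.1569 × 1.0048224/1.0401793 = 9.811655 NOK per CAD.

9.8117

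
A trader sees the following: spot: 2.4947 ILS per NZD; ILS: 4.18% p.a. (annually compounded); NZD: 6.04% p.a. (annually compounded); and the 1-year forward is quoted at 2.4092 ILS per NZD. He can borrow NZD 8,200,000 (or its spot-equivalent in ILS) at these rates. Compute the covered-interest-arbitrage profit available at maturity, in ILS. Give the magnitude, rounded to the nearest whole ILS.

T = 1 year.
Invest the NZD and cover forward: 8,200,000 × 1.060400 × 2.4092 = ILS 20,948,668.58.
Convert at spot and invest in ILS: 8,200,000 × 2.4947 × 1.041800 = ILS 21,311,623.37.
The quoted forward undervalues NZD, so borrow NZD, convert to ILS at spot, deposit the ILS at 4.18%, and buy NZD forward at 2.4092 to cover the loan.
Arbitrage profit = |20,948,668.58 − 21,311,623.37| = ILS 362,955.

ILS 362,955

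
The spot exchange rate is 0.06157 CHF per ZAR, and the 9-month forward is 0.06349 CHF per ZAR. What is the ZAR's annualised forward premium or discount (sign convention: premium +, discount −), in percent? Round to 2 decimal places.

+4.16%

T = 9/12 years.
Period premium: (0.06349 − 0.06157)/0.06157 = 0.0311840.
×(1/T) gives 4.16% p.a.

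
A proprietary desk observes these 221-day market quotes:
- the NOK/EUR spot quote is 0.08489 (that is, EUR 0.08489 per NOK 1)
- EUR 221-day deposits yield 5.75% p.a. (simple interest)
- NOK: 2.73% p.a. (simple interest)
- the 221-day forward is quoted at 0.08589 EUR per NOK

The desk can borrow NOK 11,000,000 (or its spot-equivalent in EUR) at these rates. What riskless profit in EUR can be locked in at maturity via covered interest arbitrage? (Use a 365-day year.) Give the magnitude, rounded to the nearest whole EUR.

T = 221/365 years.
Invest the NOK and cover forward: 11,000,000 × 1.01652959 × 0.08589 = EUR 960,406.99.
Convert at spot and invest in EUR: 11,000,000 × 0.08489 × 1.03481507 = EUR 966,299.96.
The quoted forward undervalues NOK, so borrow NOK, convert to EUR at spot, deposit the EUR at 5.75%, and buy NOK forward at 0.08589 to cover the loan.
Profit = 966,299.96 − 960,406.99 = EUR 5,893.

EUR 5,893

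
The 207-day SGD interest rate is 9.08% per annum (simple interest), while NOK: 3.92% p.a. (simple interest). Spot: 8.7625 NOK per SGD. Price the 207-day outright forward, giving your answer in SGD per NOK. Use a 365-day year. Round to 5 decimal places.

T = 207/365 years.
NOK growth factor: 1 + 0.0392×207/365 = 1.0222312.
SGD growth factor: 1 + 0.0908×207/365 = 1.0514948.
So F = 8.7625 × 1.0222312 / 1.0514948 = 8.518635 (NOK/SGD).
Quoted the other way: 1/8.518635 = 0.11739 SGD per NOK.

0.11739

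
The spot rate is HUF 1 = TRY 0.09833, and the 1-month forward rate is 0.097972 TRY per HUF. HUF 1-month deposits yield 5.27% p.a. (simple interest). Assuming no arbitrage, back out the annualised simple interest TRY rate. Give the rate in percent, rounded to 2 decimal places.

T = 1/12 years.
CIP gives F = S · g_TRY/g_HUF, so g_TRY/g_HUF = 0.097972/0.09833 = 0.9963592.
HUF growth factor: 1 + 0.0527×1/12 = 1.0043917.
So the TRY growth factor = 1.0007349.
r = (1.0007349 − 1)/(1/12) = 0.008819 → 0.88%.

0.88%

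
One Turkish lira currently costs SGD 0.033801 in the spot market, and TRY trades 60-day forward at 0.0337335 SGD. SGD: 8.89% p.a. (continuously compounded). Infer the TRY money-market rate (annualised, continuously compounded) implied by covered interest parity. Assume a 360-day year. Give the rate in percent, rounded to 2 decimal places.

T = 60/360 years.
F/S = 0.0337335/0.033801 = 0.9980030 = (growth of SGD) / (growth of TRY).
SGD growth factor: e^(0.0889×60/360) = 1.014927.
That pins the TRY growth at 1.0169579.
Take logs: ln 1.0169579 / (60/360) = 0.100894, so 10.09%.

10.09%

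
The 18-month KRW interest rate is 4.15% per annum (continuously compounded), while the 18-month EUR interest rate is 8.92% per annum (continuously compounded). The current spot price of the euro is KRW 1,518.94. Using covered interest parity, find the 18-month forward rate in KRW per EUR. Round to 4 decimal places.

T = 18/12 years.
Growth of 1 KRW over T: e^(0.0415×18/12) = 1.0642283686.
EUR growth factor: e^(0.0892×18/12) = 1.1431641639.
CIP: F = S · (grow KRW)/(grow EUR) = 1518.94 × 1.0642283686/1.1431641639 = 1414.056781 KRW per EUR.

1414.0568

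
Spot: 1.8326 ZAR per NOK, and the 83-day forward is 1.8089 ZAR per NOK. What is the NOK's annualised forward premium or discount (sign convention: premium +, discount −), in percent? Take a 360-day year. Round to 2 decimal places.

-5.61%

T = 83/360 years.
NOK trades forward at -1.29324% vs spot over the period.
Per annum: -0.0129324 / (83/360) = -0.056092 = -5.61%.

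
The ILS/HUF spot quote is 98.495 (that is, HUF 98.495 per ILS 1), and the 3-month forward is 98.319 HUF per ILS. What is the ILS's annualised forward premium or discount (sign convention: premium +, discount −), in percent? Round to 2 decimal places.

T = 3/12 years.
ILS trades forward at -0.17869% vs spot over the period.
Annualise by dividing by T: -0.0017869 / (3/12) = -0.007148 → -0.71%.

-0.71%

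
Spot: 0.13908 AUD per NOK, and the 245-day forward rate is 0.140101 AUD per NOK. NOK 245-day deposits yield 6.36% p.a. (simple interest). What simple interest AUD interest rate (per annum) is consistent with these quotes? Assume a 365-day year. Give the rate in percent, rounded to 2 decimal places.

7.50%

T = 245/365 years.
By CIP, F/S equals the AUD-to-NOK growth ratio: 0.140101/0.13908 = 1.0073411.
NOK growth factor: 1 + 0.0636×245/365 = 1.0426904.
So the AUD growth factor = 1.0503449.
(1.0503449 − 1)/T = 0.075004, i.e. 7.50%.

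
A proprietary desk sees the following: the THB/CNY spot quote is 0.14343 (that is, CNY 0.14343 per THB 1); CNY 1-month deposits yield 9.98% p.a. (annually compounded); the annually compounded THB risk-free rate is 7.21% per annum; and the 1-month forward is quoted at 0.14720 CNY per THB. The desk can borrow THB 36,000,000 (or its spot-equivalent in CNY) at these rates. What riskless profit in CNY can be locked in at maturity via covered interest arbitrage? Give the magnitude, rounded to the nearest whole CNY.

CNY 125,458

T = 1/12 years.
Route A — deposit THB, sell forward: 36,000,000 × 1.005818474 × 0.14720 = CNY 5,330,033.26.
Route B — convert at spot, deposit CNY: 36,000,000 × 0.14343 × 1.007958867 = CNY 5,204,575.45.
The quoted forward overvalues THB, so borrow CNY, buy THB at spot, deposit the THB at 7.21%, and sell the proceeds forward at 0.14720.
Profit = 5,330,033.26 − 5,204,575.45 = CNY 125,458.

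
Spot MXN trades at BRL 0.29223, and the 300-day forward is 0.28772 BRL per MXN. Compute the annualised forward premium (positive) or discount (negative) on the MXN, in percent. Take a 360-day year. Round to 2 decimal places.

T = 300/360 years.
(F − S)/S = (0.28772 − 0.29223)/0.29223 = -0.0154330.
Per annum: -0.0154330 / (300/360) = -0.018520 = -1.85%.

-1.85%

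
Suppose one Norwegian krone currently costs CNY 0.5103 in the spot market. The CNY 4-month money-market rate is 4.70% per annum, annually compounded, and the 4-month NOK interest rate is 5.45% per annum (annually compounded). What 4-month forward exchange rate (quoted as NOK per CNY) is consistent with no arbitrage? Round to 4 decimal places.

1.9643

T = 4/12 years.
Growth of 1 CNY over T: (1 + 0.0470)^(4/12) = 1.0154274.
NOK growth factor: (1 + 0.0545)^(4/12) = 1.0178463.
So F = 0.5103 × 1.0154274 / 1.0178463 = 0.5090873 (CNY/NOK).
Invert for NOK per CNY: 1 / 0.5090873 = 1.9643.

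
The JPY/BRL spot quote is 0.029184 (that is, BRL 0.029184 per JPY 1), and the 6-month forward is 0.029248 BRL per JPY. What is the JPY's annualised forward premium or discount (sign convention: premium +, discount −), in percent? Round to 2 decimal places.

+0.44%

T = 6/12 years.
JPY trades forward at +0.21930% vs spot over the period.
×(1/T) gives 0.44% p.a.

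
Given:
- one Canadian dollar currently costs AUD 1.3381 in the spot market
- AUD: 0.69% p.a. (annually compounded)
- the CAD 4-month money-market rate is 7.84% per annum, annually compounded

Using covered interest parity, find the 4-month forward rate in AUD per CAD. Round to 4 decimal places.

1.3078

T = 4/12 years.
AUD accumulates by (1 + 0.0069)^(4/12) = 1.0022947.
CAD growth factor: (1 + 0.0784)^(4/12) = 1.0254787.
CIP: F = S · (grow AUD)/(grow CAD) = 1.3381 × 1.0022947/1.0254787 = 1.307848 AUD per CAD.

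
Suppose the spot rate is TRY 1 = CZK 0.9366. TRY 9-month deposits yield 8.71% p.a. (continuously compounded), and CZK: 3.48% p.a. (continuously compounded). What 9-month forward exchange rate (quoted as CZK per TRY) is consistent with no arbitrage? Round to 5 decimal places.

0.90057

T = 9/12 years.
CZK accumulates by e^(0.0348×9/12) = 1.0264436.
TRY accumulates by e^(0.0871×9/12) = 1.0675059.
Forward (CZK per TRY) = 0.9366 × 1.0264436 / 1.0675059 = 0.9005731.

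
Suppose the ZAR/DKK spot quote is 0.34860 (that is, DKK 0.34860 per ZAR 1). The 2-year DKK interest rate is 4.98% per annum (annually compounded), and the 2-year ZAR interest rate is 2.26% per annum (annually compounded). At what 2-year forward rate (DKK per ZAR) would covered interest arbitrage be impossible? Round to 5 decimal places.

0.36739

T = 2 years.
DKK accumulates by (1 + 0.0498)^2 = 1.102080.
ZAR growth factor: (1 + 0.0226)^2 = 1.0457108.
Forward (DKK per ZAR) = 0.3486 × 1.102080 / 1.0457108 = 0.3673913.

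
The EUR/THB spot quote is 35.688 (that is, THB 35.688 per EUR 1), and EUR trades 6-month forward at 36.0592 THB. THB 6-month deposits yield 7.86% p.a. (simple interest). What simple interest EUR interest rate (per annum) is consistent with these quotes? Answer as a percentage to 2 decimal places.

5.72%

T = 6/12 years.
CIP gives F = S · g_THB/g_EUR, so g_THB/g_EUR = 36.0592/35.688 = 1.0104013.
The THB side grows by 1 + 0.0786×6/12 = 1.039300.
So the EUR growth factor = 1.0286012.
r = (1.0286012 − 1)/(6/12) = 0.057202 → 5.72%.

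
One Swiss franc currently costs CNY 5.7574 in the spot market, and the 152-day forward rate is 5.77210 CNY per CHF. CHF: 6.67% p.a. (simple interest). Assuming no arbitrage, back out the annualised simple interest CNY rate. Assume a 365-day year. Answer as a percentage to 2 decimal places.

T = 152/365 years.
F/S = 5.7721/5.7574 = 1.0025532 = (growth of CNY) / (growth of CHF).
CHF growth factor: 1 + 0.0667×152/365 = 1.0277764.
So the CNY growth factor = 1.0304005.
(1.0304005 − 1)/T = 0.073001, i.e. 7.30%.

7.30%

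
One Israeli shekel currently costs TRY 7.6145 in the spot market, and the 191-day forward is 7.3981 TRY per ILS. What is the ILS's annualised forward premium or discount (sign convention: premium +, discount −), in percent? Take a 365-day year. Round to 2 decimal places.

T = 191/365 years.
ILS trades forward at -2.84195% vs spot over the period.
Annualise by dividing by T: -0.0284195 / (191/365) = -0.054310 → -5.43%.

-5.43%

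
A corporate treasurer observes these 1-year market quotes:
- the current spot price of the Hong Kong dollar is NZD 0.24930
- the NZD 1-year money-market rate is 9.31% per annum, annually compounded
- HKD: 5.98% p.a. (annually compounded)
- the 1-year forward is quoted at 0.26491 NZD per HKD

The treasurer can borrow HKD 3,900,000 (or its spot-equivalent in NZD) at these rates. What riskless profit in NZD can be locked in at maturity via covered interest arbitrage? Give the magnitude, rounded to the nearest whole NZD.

T = 1 year.
Invest the HKD and cover forward: 3,900,000 × 1.059800 × 0.26491 = NZD 1,094,931.31.
Convert at spot and invest in NZD: 3,900,000 × 0.24930 × 1.093100 = NZD 1,062,788.34.
The quoted forward overvalues HKD, so borrow NZD, buy HKD at spot, deposit the HKD at 5.98%, and sell the proceeds forward at 0.26491.
Profit = 1,094,931.31 − 1,062,788.34 = NZD 32,143.

NZD 32,143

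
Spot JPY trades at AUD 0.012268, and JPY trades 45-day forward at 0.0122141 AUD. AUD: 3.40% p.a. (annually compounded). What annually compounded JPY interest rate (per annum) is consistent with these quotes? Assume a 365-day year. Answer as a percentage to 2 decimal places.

7.16%

T = 45/365 years.
CIP gives F = S · g_AUD/g_JPY, so g_AUD/g_JPY = 0.0122141/0.012268 = 0.9956065.
The AUD side grows by (1 + 0.0340)^(45/365) = 1.0041306.
That pins the JPY growth at 1.0085617.
Annualise: 1.0085617^(365/45) − 1 = 0.071596 = 7.16%.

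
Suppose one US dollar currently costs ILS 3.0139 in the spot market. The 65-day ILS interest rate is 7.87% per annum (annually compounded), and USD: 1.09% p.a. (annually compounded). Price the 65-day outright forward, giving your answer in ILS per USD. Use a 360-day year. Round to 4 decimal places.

T = 65/360 years.
Growth of 1 ILS over T: (1 + 0.0787)^(65/360) = 1.0137723.
USD growth factor: (1 + 0.0109)^(65/360) = 1.0019593.
So F = 3.0139 × 1.0137723 / 1.0019593 = 3.049434 (ILS/USD).

3.0494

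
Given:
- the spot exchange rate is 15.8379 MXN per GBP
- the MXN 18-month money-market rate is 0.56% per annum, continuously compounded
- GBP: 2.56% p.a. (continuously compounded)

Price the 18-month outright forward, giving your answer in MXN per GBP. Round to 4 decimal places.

T = 18/12 years.
MXN growth factor: e^(0.0056×18/12) = 1.00843538.
GBP accumulates by e^(0.0256×18/12) = 1.03914681.
So F = 15.8379 × 1.00843538 / 1.03914681 = 15.369819 (MXN/GBP).

15.3698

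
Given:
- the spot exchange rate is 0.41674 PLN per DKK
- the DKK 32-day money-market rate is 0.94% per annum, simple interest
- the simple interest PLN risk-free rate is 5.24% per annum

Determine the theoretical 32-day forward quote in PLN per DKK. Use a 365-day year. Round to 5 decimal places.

T = 32/365 years.
PLN accumulates by 1 + 0.0524×32/365 = 1.004594.
Growth of 1 DKK over T: 1 + 0.0094×32/365 = 1.0008241.
Forward (PLN per DKK) = 0.41674 × 1.004594 / 1.0008241 = 0.4183098.

0.41831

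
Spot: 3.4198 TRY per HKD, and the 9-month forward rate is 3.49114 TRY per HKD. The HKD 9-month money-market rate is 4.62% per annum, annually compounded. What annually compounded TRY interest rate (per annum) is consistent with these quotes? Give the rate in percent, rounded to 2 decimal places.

T = 9/12 years.
CIP gives F = S · g_TRY/g_HKD, so g_TRY/g_HKD = 3.49114/3.4198 = 1.0208609.
HKD growth factor: (1 + 0.0462)^(9/12) = 1.0344537.
So the TRY growth factor = 1.0560333.
r = 1.0560333^(12/9) − 1 = 0.075400 → 7.54%.

7.54%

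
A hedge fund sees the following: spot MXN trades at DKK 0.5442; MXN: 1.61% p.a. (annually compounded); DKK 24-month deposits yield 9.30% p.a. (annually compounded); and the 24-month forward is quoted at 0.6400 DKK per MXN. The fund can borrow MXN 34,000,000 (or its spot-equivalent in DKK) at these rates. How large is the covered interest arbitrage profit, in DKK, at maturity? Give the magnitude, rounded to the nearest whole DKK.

T = 2 years.
Keep in MXN, deliver into the forward: 34,000,000·1.03245921·0.6400 = DKK 22,466,312.41.
Swap to DKK now, deposit: 34,000,000·0.5442·1.194649 = DKK 22,104,351.52.
The quoted forward overvalues MXN, so borrow DKK, buy MXN at spot, deposit the MXN at 1.61%, and sell the proceeds forward at 0.6400.
Profit = 22,466,312.41 − 22,104,351.52 = DKK 361,961.

DKK 361,961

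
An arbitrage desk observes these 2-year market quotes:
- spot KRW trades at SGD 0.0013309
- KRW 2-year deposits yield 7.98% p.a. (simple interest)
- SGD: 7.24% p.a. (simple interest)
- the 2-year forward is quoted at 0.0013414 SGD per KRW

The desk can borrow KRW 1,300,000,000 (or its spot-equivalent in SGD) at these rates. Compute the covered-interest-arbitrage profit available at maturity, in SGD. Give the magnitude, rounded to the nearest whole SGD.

T = 2 years.
Invest the KRW and cover forward: 1,300,000,000 × 1.159600 × 0.0013414 = SGD 2,022,133.67.
Convert at spot and invest in SGD: 1,300,000,000 × 0.0013309 × 1.144800 = SGD 1,980,698.62.
The quoted forward overvalues KRW, so borrow SGD, buy KRW at spot, deposit the KRW at 7.98%, and sell the proceeds forward at 0.0013414.
Profit = 2,022,133.67 − 1,980,698.62 = SGD 41,435.

SGD 41,435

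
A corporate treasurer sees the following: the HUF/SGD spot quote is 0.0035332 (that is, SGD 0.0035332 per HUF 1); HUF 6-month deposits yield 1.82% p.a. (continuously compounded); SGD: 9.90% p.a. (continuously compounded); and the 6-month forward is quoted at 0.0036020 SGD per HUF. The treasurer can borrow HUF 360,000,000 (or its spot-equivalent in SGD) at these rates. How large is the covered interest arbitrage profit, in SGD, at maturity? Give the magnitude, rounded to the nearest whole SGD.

SGD 27,924

T = 6/12 years.
Invest the HUF and cover forward: 360,000,000 × 1.009141531 × 0.0036020 = SGD 1,308,574.01.
Convert at spot and invest in SGD: 360,000,000 × 0.0035332 × 1.050745592 = SGD 1,336,497.96.
The quoted forward undervalues HUF, so borrow HUF, convert to SGD at spot, deposit the SGD at 9.90%, and buy HUF forward at 0.0036020 to cover the loan.
Profit = 1,336,497.96 − 1,308,574.01 = SGD 27,924.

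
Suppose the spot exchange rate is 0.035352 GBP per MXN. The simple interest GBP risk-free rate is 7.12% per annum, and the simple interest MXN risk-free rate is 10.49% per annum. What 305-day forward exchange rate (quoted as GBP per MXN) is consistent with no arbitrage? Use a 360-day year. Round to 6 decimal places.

0.034425

T = 305/360 years.
Growth of 1 GBP over T: 1 + 0.0712×305/360 = 1.0603222.
Growth of 1 MXN over T: 1 + 0.1049×305/360 = 1.0888736.
So F = 0.035352 × 1.0603222 / 1.0888736 = 0.03442503 (GBP/MXN).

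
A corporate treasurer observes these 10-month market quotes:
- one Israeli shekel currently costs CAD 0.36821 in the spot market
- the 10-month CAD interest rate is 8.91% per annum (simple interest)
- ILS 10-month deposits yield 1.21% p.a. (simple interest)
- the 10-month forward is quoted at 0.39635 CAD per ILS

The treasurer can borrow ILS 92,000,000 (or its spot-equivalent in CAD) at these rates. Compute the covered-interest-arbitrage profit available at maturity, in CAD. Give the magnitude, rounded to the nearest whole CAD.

CAD 441,318

T = 10/12 years.
Invest the ILS and cover forward: 92,000,000 × 1.0100833333 × 0.39635 = CAD 36,831,880.68.
Convert at spot and invest in CAD: 92,000,000 × 0.36821 × 1.074250 = CAD 36,390,562.51.
The quoted forward overvalues ILS, so borrow CAD, buy ILS at spot, deposit the ILS at 1.21%, and sell the proceeds forward at 0.39635.
Profit = 36,831,880.68 − 36,390,562.51 = CAD 441,318.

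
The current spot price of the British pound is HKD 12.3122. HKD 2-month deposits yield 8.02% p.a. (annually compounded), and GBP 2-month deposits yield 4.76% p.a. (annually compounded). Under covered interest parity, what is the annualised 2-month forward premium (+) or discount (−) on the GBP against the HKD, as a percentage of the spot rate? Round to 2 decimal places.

+3.07%

T = 2/12 years.
CIP forward (HKD per GBP) = 12.3122 × 1.0129407/1.0077804 = 12.3752441.
Annualised premium = (F − S)/S × (1/T) = (12.3752441 − 12.3122)/12.3122 ÷ (2/12) = 3.07%.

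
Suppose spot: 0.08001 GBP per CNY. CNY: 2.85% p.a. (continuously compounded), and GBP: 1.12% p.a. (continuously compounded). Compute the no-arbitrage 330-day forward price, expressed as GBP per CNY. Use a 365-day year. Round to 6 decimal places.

T = 330/365 years.
Growth of 1 GBP over T: e^(0.0112×330/365) = 1.0101775.
CNY accumulates by e^(0.0285×330/365) = 1.026102.
So F = 0.08001 × 1.0101775 / 1.026102 = 0.07876829 (GBP/CNY).

0.078768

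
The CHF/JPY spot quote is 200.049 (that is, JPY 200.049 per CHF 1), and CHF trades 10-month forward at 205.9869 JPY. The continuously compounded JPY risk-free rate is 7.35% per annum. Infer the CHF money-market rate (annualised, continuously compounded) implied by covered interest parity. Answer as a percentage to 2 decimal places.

T = 10/12 years.
F/S = 205.9869/200.049 = 1.0296822 = (growth of JPY) / (growth of CHF).
The JPY side grows by e^(0.0735×10/12) = 1.0631647.
So the CHF growth factor = 1.0325173.
Take logs: ln 1.0325173 / (10/12) = 0.038400, so 3.84%.

3.84%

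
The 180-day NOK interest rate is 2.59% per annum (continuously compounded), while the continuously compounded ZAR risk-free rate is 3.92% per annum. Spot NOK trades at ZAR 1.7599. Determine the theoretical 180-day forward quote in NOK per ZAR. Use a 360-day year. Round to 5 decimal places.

0.56445

T = 180/360 years.
ZAR accumulates by e^(0.0392×180/360) = 1.0197933.
Growth of 1 NOK over T: e^(0.0259×180/360) = 1.0130342.
CIP: F = S · (grow ZAR)/(grow NOK) = 1.7599 × 1.0197933/1.0130342 = 1.771642 ZAR per NOK.
Invert for NOK per ZAR: 1 / 1.771642 = 0.56445.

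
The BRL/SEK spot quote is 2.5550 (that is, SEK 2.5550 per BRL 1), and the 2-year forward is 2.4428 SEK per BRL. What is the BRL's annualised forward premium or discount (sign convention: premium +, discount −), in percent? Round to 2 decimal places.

T = 2 years.
Period premium: (2.4428 − 2.555)/2.555 = -0.0439139.
×(1/T) gives -2.20% p.a.

-2.20%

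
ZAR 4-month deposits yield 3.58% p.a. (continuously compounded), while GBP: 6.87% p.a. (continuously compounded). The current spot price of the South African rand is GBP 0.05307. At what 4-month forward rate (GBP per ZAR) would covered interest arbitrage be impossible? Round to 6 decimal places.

T = 4/12 years.
Growth of 1 GBP over T: e^(0.0687×4/12) = 1.0231642.
ZAR growth factor: e^(0.0358×4/12) = 1.0120048.
So F = 0.05307 × 1.0231642 / 1.0120048 = 0.05365520 (GBP/ZAR).

0.053655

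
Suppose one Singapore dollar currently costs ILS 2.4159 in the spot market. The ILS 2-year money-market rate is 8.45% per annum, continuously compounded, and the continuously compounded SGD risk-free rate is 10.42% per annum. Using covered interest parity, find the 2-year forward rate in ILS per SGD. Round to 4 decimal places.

2.3226

T = 2 years.
ILS growth factor: e^(0.0845×2) = 1.1841201.
Growth of 1 SGD over T: e^(0.1042×2) = 1.2317058.
So F = 2.4159 × 1.1841201 / 1.2317058 = 2.322564 (ILS/SGD).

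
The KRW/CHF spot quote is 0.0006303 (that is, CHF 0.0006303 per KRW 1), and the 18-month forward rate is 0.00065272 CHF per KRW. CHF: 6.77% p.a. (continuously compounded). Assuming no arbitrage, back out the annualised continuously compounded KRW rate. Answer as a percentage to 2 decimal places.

T = 18/12 years.
F/S = 0.00065272/0.0006303 = 1.0355704 = (growth of CHF) / (growth of KRW).
The CHF side grows by e^(0.0677×18/12) = 1.1068853.
That pins the KRW growth at 1.0688653.
Take logs: ln 1.0688653 / (18/12) = 0.044398, so 4.44%.

4.44%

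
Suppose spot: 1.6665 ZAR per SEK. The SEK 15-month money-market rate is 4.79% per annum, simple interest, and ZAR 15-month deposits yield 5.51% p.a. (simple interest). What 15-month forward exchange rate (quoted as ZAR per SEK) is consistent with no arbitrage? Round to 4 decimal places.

T = 15/12 years.
ZAR growth factor: 1 + 0.0551×15/12 = 1.068875.
SEK growth factor: 1 + 0.0479×15/12 = 1.059875.
Forward (ZAR per SEK) = 1.6665 × 1.068875 / 1.059875 = 1.680651.

1.6807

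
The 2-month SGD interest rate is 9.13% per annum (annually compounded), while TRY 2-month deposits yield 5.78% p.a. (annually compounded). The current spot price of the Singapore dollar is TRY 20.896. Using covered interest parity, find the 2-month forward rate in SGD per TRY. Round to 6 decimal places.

0.048105

T = 2/12 years.
TRY growth factor: (1 + 0.0578)^(2/12) = 1.0094092.
Growth of 1 SGD over T: (1 + 0.0913)^(2/12) = 1.0146681.
Forward (TRY per SGD) = 20.896 × 1.0094092 / 1.0146681 = 20.78770.
Quoted the other way: 1/20.78770 = 0.048105 SGD per TRY.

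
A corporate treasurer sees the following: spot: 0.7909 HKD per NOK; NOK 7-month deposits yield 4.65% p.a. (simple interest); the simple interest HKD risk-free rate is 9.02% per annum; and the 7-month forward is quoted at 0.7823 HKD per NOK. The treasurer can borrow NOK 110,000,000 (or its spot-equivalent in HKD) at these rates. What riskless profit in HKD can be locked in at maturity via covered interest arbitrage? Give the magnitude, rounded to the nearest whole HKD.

T = 7/12 years.
Invest the NOK and cover forward: 110,000,000 × 1.027125 × 0.7823 = HKD 88,387,187.63.
Convert at spot and invest in HKD: 110,000,000 × 0.7909 × 1.0526166667 = HKD 91,576,597.39.
The quoted forward undervalues NOK, so borrow NOK, convert to HKD at spot, deposit the HKD at 9.02%, and buy NOK forward at 0.7823 to cover the loan.
Profit = 91,576,597.39 − 88,387,187.63 = HKD 3,189,410.

HKD 3,189,410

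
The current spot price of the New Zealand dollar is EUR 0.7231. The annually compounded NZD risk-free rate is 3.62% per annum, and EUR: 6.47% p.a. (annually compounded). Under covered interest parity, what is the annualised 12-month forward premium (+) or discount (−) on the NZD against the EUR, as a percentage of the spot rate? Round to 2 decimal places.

+2.75%

T = 1 year.
CIP forward (EUR per NZD) = 0.7231 × 1.064700/1.036200 = 0.7429884.
(F − S)/S ÷ T = (0.7429884 − 0.7231)/0.7231/1 = 0.027504 → 2.75%.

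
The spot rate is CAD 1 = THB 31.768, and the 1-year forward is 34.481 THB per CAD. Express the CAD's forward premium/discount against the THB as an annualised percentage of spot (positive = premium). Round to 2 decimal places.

+8.54%

T = 1 year.
Period premium: (34.481 − 31.768)/31.768 = 0.0854004.
Annualise by dividing by T: 0.0854004 / 1 = 0.085400 → 8.54%.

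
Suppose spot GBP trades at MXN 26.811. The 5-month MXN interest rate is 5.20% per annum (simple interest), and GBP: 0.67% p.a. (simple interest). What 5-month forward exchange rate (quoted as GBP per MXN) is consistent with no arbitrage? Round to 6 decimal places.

0.036609

T = 5/12 years.
MXN accumulates by 1 + 0.0520×5/12 = 1.0216667.
GBP growth factor: 1 + 0.0067×5/12 = 1.0027917.
So F = 26.811 × 1.0216667 / 1.0027917 = 27.31565 (MXN/GBP).
Invert for GBP per MXN: 1 / 27.31565 = 0.036609.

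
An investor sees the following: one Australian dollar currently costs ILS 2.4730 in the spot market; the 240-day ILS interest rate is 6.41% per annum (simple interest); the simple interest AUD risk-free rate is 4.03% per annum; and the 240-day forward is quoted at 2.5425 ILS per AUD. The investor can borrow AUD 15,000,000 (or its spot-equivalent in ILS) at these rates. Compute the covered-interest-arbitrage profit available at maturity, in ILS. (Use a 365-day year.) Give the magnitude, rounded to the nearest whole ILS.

T = 240/365 years.
Keep in AUD, deliver into the forward: 15,000,000·1.0264986301·2.5425 = ILS 39,148,091.51.
Swap to ILS now, deposit: 15,000,000·2.4730·1.0421479452 = ILS 38,658,478.03.
The quoted forward overvalues AUD, so borrow ILS, buy AUD at spot, deposit the AUD at 4.03%, and sell the proceeds forward at 2.5425.
Arbitrage profit = |39,148,091.51 − 38,658,478.03| = ILS 489,613.

ILS 489,613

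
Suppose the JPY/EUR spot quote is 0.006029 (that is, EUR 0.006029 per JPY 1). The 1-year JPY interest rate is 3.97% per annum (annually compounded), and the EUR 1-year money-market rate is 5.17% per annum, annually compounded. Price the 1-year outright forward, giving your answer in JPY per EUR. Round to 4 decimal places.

T = 1 year.
EUR growth factor: (1 + 0.0517)^1 = 1.051700.
Growth of 1 JPY over T: (1 + 0.0397)^1 = 1.039700.
CIP: F = S · (grow EUR)/(grow JPY) = 0.006029 × 1.051700/1.039700 = 0.00609858546 EUR per JPY.
Invert for JPY per EUR: 1 / 0.00609858546 = 163.9725.

163.9725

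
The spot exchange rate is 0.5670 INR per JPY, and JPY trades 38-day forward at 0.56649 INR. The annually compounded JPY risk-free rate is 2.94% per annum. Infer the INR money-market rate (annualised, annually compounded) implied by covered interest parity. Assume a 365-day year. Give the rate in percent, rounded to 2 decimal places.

2.05%

T = 38/365 years.
By CIP, F/S equals the INR-to-JPY growth ratio: 0.56649/0.567 = 0.9991005.
The JPY side grows by (1 + 0.0294)^(38/365) = 1.0030212.
That pins the INR growth at 1.002119.
r = 1.002119^(365/38) − 1 = 0.020540 → 2.05%.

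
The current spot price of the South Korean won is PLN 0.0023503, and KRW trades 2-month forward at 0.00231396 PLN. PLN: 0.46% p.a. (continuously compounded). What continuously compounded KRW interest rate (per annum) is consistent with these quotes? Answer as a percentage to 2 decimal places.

9.81%

T = 2/12 years.
By CIP, F/S equals the PLN-to-KRW growth ratio: 0.00231396/0.0023503 = 0.9845381.
The PLN side grows by e^(0.0046×2/12) = 1.000767.
Hence g_KRW = 1.0164838.
r = ln(1.0164838)/(2/12) = 0.098097 → 9.81%.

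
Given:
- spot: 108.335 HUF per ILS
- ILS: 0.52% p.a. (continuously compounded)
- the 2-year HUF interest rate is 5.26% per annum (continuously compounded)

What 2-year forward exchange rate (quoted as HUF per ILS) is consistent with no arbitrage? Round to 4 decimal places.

119.1077

T = 2 years.
HUF accumulates by e^(0.0526×2) = 1.110932775.
Growth of 1 ILS over T: e^(0.0052×2) = 1.010454268.
CIP: F = S · (grow HUF)/(grow ILS) = 108.335 × 1.110932775/1.010454268 = 119.107718 HUF per ILS.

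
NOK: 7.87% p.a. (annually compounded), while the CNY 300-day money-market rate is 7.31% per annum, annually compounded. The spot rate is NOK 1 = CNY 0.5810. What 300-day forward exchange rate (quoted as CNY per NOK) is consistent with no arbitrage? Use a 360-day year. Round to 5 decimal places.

T = 300/360 years.
CNY accumulates by (1 + 0.0731)^(300/360) = 1.0605557.
Growth of 1 NOK over T: (1 + 0.0787)^(300/360) = 1.0651658.
CIP: F = S · (grow CNY)/(grow NOK) = 0.581 × 1.0605557/1.0651658 = 0.5784854 CNY per NOK.

0.57849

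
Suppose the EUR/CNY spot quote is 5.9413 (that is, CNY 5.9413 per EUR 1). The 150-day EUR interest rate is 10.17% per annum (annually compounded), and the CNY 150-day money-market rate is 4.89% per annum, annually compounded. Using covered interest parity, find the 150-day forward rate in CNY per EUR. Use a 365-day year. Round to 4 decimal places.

5.8226

T = 150/365 years.
CNY growth factor: (1 + 0.0489)^(150/365) = 1.0198137.
EUR growth factor: (1 + 0.1017)^(150/365) = 1.040606.
Forward (CNY per EUR) = 5.9413 × 1.0198137 / 1.040606 = 5.822587.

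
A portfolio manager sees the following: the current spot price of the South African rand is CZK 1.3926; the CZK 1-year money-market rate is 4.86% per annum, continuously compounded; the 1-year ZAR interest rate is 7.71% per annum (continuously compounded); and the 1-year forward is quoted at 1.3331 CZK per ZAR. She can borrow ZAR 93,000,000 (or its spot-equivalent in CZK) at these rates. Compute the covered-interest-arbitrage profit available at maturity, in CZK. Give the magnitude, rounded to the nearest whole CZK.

T = 1 year.
Keep in ZAR, deliver into the forward: 93,000,000·1.080150086·1.3331 = CZK 133,915,171.41.
Swap to CZK now, deposit: 93,000,000·1.3926·1.04980034661 = CZK 135,961,532.53.
The quoted forward undervalues ZAR, so borrow ZAR, convert to CZK at spot, deposit the CZK at 4.86%, and buy ZAR forward at 1.3331 to cover the loan.
The gap between the two covered legs is CZK 2,046,361.

CZK 2,046,361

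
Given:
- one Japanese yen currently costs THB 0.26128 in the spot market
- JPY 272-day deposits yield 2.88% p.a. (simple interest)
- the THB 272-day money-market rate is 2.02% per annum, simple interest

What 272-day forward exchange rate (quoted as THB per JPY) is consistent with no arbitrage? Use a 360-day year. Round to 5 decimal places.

T = 272/360 years.
THB growth factor: 1 + 0.0202×272/360 = 1.0152622.
JPY growth factor: 1 + 0.0288×272/360 = 1.021760.
Forward (THB per JPY) = 0.26128 × 1.0152622 / 1.021760 = 0.2596184.

0.25962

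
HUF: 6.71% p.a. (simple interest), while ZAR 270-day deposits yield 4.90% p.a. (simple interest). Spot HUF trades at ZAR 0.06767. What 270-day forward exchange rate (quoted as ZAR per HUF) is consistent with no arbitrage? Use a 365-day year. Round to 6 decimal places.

T = 270/365 years.
ZAR growth factor: 1 + 0.0490×270/365 = 1.0362466.
HUF growth factor: 1 + 0.0671×270/365 = 1.0496356.
So F = 0.06767 × 1.0362466 / 1.0496356 = 0.06680681 (ZAR/HUF).

0.066807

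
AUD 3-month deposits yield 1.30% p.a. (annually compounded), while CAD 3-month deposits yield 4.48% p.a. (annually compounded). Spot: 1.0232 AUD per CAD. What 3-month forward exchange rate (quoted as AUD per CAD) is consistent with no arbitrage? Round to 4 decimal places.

T = 3/12 years.
AUD accumulates by (1 + 0.0130)^(3/12) = 1.0032343.
CAD accumulates by (1 + 0.0448)^(3/12) = 1.0110166.
CIP: F = S · (grow AUD)/(grow CAD) = 1.0232 × 1.0032343/1.0110166 = 1.015324 AUD per CAD.

1.0153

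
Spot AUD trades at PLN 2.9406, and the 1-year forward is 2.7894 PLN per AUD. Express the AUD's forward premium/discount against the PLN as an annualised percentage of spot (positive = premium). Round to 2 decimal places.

-5.14%

T = 1 year.
AUD trades forward at -5.14181% vs spot over the period.
×(1/T) gives -5.14% p.a.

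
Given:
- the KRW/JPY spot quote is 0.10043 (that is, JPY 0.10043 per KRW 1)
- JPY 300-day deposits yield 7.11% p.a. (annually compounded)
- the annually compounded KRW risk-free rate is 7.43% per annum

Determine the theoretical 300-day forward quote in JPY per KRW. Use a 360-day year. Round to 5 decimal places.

T = 300/360 years.
JPY accumulates by (1 + 0.0711)^(300/360) = 1.0589083.
Growth of 1 KRW over T: (1 + 0.0743)^(300/360) = 1.061544.
Forward (JPY per KRW) = 0.10043 × 1.0589083 / 1.061544 = 0.1001806.

0.10018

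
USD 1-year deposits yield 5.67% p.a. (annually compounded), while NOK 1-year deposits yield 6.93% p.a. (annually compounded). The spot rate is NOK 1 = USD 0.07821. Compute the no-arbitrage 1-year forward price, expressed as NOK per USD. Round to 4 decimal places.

T = 1 year.
Growth of 1 USD over T: (1 + 0.0567)^1 = 1.056700.
Growth of 1 NOK over T: (1 + 0.0693)^1 = 1.069300.
CIP: F = S · (grow USD)/(grow NOK) = 0.07821 × 1.056700/1.069300 = 0.077288420 USD per NOK.
Quoted the other way: 1/0.077288420 = 12.9385 NOK per USD.

12.9385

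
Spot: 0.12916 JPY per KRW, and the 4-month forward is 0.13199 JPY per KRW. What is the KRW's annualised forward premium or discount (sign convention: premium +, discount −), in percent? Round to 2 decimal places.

T = 4/12 years.
(F − S)/S = (0.13199 − 0.12916)/0.12916 = 0.0219108.
×(1/T) gives 6.57% p.a.

+6.57%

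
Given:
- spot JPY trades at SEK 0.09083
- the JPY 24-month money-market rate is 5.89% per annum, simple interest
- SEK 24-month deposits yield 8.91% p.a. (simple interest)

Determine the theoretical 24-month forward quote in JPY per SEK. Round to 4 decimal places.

10.4452

T = 2 years.
Growth of 1 SEK over T: 1 + 0.0891×2 = 1.178200.
JPY accumulates by 1 + 0.0589×2 = 1.117800.
CIP: F = S · (grow SEK)/(grow JPY) = 0.09083 × 1.178200/1.117800 = 0.095737973 SEK per JPY.
Quoted the other way: 1/0.095737973 = 10.4452 JPY per SEK.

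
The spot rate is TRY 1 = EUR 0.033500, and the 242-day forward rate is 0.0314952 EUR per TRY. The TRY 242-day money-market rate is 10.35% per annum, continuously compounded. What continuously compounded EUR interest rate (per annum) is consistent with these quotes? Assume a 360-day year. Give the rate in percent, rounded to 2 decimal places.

1.17%

T = 242/360 years.
By CIP, F/S equals the EUR-to-TRY growth ratio: 0.0314952/0.0335 = 0.9401552.
The TRY side grows by e^(0.1035×242/360) = 1.0720525.
Hence g_EUR = 1.0078957.
Take logs: ln 1.0078957 / (242/360) = 0.011700, so 1.17%.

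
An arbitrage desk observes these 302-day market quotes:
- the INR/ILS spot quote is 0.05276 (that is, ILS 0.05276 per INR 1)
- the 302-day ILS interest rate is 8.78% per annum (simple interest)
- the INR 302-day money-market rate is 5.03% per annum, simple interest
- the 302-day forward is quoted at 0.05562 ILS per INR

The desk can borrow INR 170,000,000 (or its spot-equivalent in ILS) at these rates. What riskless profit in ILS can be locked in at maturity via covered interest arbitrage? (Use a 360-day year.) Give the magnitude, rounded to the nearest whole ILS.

T = 302/360 years.
Keep in INR, deliver into the forward: 170,000,000·1.042196111·0.05562 = ILS 9,854,381.11.
Swap to ILS now, deposit: 170,000,000·0.05276·1.073654444 = ILS 9,629,821.44.
The quoted forward overvalues INR, so borrow ILS, buy INR at spot, deposit the INR at 5.03%, and sell the proceeds forward at 0.05562.
The gap between the two covered legs is ILS 224,560.

ILS 224,560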